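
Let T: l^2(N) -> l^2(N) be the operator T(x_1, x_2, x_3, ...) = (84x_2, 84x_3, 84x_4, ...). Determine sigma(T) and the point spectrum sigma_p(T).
sigma(T) = closed disk {z in C : |z| ≤ 84}; sigma_p(T) = open disk {z in C : |z| < 84}

Note T = 84·V where V is the unit left shift (V x)_k = x_{k+1}; so sigma(T) = 84·sigma(V) and ||T|| = 84||V||. ||T x||^2 = 7056sum_{k≥2} |x_k|^2 ≤ 7056||x||^2, with equality on {x : x_1 = 0}, so ||T|| = 84. For any lambda with |lambda| < 84, set r = lambda/84 (|r| < 1); the vector x = (1, r, r^2, ...) is in l^2 and satisfies T x = 84(r, r^2, ...) = lambda x, so lambda is an eigenvalue. On the boundary |lambda| = 84 the geometric series diverges, so no l^2 eigenvector exists, but these lambda lie in the approximate point spectrum. Hence sigma(T) is the closed disk of radius 84 and sigma_p(T) is the open disk.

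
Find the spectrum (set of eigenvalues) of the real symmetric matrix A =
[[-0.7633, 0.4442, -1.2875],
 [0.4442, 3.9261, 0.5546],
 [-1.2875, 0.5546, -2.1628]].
sigma(A) ≈ {-3, 0, 4}

A is real symmetric, so its spectrum consists of real eigenvalues. Expanding the characteristic polynomial of the displayed matrix gives
  det(λ I - A) = p(λ) = λ^3 + (-1)λ^2 + (-12)λ + (0).
Solving p(λ) = 0 yields eigenvalues ≈ -3, 0, 4. (A is shown rounded to 4 decimals, so these recover the underlying integer eigenvalues to within that precision.)
Verification: the trace of A = 1 equals the sum of eigenvalues 1, and det(A) ≈ 0.0005 matches the eigenvalue product 0.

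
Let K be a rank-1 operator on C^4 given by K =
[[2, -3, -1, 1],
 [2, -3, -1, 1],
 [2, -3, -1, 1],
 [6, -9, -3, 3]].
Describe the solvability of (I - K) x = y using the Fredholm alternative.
(I - K) is singular (det(I - K) = 0, i.e. 1 ∈ sigma(K)). (I - K) x = y is solvable iff y ⊥ ker((I - K)^*) = span{(2, -3, -1, 1)}, i.e. iff 2y_1 - 3y_2 - y_3 + y_4 = 0. When solvable, the solutions are x = y + c·(1, 1, 1, 3), c arbitrary (ker(I - K) = span{(1, 1, 1, 3)}, dimension 1).

K has rank 1, so it is an outer product K = u v^T: every row of K is a multiple of one row vector. Reading off the entries, u = (1, 1, 1, 3) and v = (2, -3, -1, 1) (row i of K equals u_i·v^T). A rank-one matrix u v^T satisfies K u = u (v·u) and kills the (3)-dimensional subspace v^⊥, so its characteristic polynomial is lambda^3 (lambda - v·u) with v·u = tr K = 1. Hence the eigenvalues of I - K are 1 (multiplicity 3) and 1 - (1) = 0, so det(I - K) = 0. (Direct check: I - K =
[[-1, 3, 1, -1],
 [-2, 4, 1, -1],
 [-2, 3, 2, -1],
 [-6, 9, 3, -2]]
has determinant 0.) So 1 is an eigenvalue of K and (I - K) is not invertible. The finite-dimensional Fredholm alternative says: either (I - K) is invertible, or ker(I - K) ≠ {0} and then range(I - K) = ker((I - K)^*)^⊥, with dim ker(I - K) = dim ker((I - K)^*). We are in the second case, so we need both kernels. Kernel of I - K: (I - K) u = u - u (v·u) = u - u = 0, so ker(I - K) = span{u} = span{(1, 1, 1, 3)} (it is exactly 1-dimensional because rank(I - K) = 3). Kernel of the adjoint: K is real, so (I - K)^* = I - K^T = I - v u^T, and (I - v u^T) v = v - v (u·v) = 0; hence ker((I - K)^*) = span{v} = span{(2, -3, -1, 1)}. Therefore (I - K) x = y is solvable iff <y, v> = 0, i.e. iff 2y_1 - 3y_2 - y_3 + y_4 = 0. When this holds, K y = u (v·y) = 0, so (I - K) y = y and x = y is a particular solution; the full solution set is the line x = y + c·u = y + c·(1, 1, 1, 3), c ∈ C.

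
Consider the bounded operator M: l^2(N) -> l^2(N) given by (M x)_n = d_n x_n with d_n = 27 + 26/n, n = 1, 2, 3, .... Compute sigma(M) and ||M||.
sigma(M) = {27 + 26/n : n ≥ 1} ∪ {27}; ||M|| = 53

A bounded diagonal operator on l^2 with diagonal entries d_n has spectrum equal to the closure of {d_n : n ≥ 1}: every d_n is an eigenvalue (with eigenvector e_n), so {d_n} ⊂ sigma(M); the spectrum is closed, so its closure is too; and for lambda not in the closure, (M - lambda I) has bounded inverse (the diagonal entries 1/(d_n - lambda) are bounded). For our sequence d_n = 27 + 26/n, n = 1, 2, 3, ...:
  - {d_n} = {27 + 26/n : n ≥ 1}; the only limit point is 27
  - closure = {27 + 26/n : n ≥ 1} ∪ {27}
For the norm: a diagonal operator has ||M|| = sup_n |d_n|. Here d_n = 27 + 26/n is positive and decreasing, so sup_n |d_n| = d_1 = 27 + 26 = 53. So ||M|| = 53.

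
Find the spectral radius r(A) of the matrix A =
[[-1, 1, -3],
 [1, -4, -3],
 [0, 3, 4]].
r(A) = (2 + sqrt(28))/2 ≈ 3.6458

The eigenvalues of A are the roots of its characteristic polynomial. With M = A (coefficients from the trace, the sum of principal 2x2 minors, and det A):
  p(λ) = det(λ I - M) = λ^3 + λ^2 - 8λ + 6.
By the rational root theorem any rational root is an integer divisor of 6. Testing λ = 1: p(1) = 1 + 1 - 8 + 6 = 0, so λ = 1 is a root. Dividing out (λ - 1) leaves p(λ) = (λ - 1)(λ^2 + 2λ - 6). For λ^2 + 2λ - 6 the discriminant is 28. It is nonnegative but not a perfect square, so the roots are real and irrational: λ = (-2 ± sqrt(28))/2 ≈ 1.6458, -3.6458.
Thus the eigenvalues (to 4 decimals) are 1.6458 (modulus 1.6458); -3.6458 (modulus 3.6458); 1 (modulus 1). The spectral radius is the largest modulus: r(A) = (2 + sqrt(28))/2 ≈ 3.6458. (Cross-check: r(A) ≤ ||A||_2 ≈ 7.1822; equality holds whenever A is normal, though it can also hold for some non-normal A.)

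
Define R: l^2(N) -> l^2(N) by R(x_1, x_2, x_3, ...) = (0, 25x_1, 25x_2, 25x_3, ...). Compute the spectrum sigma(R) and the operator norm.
sigma(R) = closed disk {z in C : |z| ≤ 25}; ||R|| = 25

Note R = 25·U where U is the unit right shift (U x)_k = x_{k-1} (with x_0 := 0); so ||R|| = 25||U|| and sigma(R) = 25·sigma(U). ||R x||^2 = sum_{k≥1} |25x_k|^2 = 625||x||^2, so ||R|| = 25 and sigma(R) ⊂ {|z| ≤ 25}. For any |lambda| < 25, the equation (R - lambda I) x = 0 forces x_1 = 0, then 25x_k = lambda x_{k+1} ⇒ x = 0, so R has no eigenvalues. But (R - lambda I) is not surjective for |lambda| < 25: solving (R - lambda I) x = e_1 would require x_n proportional to (lambda/25)^(-n), which is not in l^2. So every |lambda| < 25 lies in the residual spectrum. The boundary |lambda| = 25 is in the approximate point spectrum (the spectrum is closed). Hence sigma(R) is the closed disk of radius 25.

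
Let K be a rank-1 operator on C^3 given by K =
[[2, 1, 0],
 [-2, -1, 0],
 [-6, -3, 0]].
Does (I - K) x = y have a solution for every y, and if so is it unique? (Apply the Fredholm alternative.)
(I - K) is singular (det(I - K) = 0, i.e. 1 ∈ sigma(K)). (I - K) x = y is solvable iff y ⊥ ker((I - K)^*) = span{(2, 1, 0)}, i.e. iff 2y_1 + y_2 = 0. When solvable, the solutions are x = y + c·(1, -1, -3), c arbitrary (ker(I - K) = span{(1, -1, -3)}, dimension 1).

K has rank 1, so it is an outer product K = u v^T: every row of K is a multiple of one row vector. Reading off the entries, u = (1, -1, -3) and v = (2, 1, 0) (row i of K equals u_i·v^T). A rank-one matrix u v^T satisfies K u = u (v·u) and kills the (2)-dimensional subspace v^⊥, so its characteristic polynomial is lambda^2 (lambda - v·u) with v·u = tr K = 1. Hence the eigenvalues of I - K are 1 (multiplicity 2) and 1 - (1) = 0, so det(I - K) = 0. (Direct check: I - K =
[[-1, -1, 0],
 [2, 2, 0],
 [6, 3, 1]]
has determinant 0.) So 1 is an eigenvalue of K and (I - K) is not invertible. The finite-dimensional Fredholm alternative says: either (I - K) is invertible, or ker(I - K) ≠ {0} and then range(I - K) = ker((I - K)^*)^⊥, with dim ker(I - K) = dim ker((I - K)^*). We are in the second case, so we need both kernels. Kernel of I - K: (I - K) u = u - u (v·u) = u - u = 0, so ker(I - K) = span{u} = span{(1, -1, -3)} (it is exactly 1-dimensional because rank(I - K) = 2). Kernel of the adjoint: K is real, so (I - K)^* = I - K^T = I - v u^T, and (I - v u^T) v = v - v (u·v) = 0; hence ker((I - K)^*) = span{v} = span{(2, 1, 0)}. Therefore (I - K) x = y is solvable iff <y, v> = 0, i.e. iff 2y_1 + y_2 = 0. When this holds, K y = u (v·y) = 0, so (I - K) y = y and x = y is a particular solution; the full solution set is the line x = y + c·u = y + c·(1, -1, -3), c ∈ C.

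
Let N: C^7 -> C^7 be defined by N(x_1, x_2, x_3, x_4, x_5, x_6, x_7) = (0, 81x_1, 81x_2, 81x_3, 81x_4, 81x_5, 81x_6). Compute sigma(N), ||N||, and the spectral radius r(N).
sigma(N) = {0}; ||N|| = 81; r(N) = 0. (N is nilpotent with N^7 = 0.)

On C^7, N is a strictly lower-triangular matrix with 81 on the subdiagonal and zeros elsewhere, so its characteristic polynomial is lambda^7 and every eigenvalue is 0: sigma(N) = {0}. For the operator norm, N e_i = 81e_{i+1} for i = 1, ..., 6 and N e_7 = 0, so the singular values of N are 81 (with multiplicity 6) and 0; hence ||N|| = 81. The spectral radius r(N) = max|lambda| = 0. Note ||N|| > r(N) — characteristic of non-normal nilpotent operators. Indeed N^7 = 0.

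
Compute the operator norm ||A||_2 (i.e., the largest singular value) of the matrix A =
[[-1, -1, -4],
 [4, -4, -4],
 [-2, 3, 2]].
||A||_2 ≈ 8.4187 (= sqrt(largest eigenvalue of A^T A))

||A||_2 = sigma_max(A) = sqrt(lambda_max(A^T A)). Form the symmetric matrix M = A^T A =
[[21, -21, -16],
 [-21, 26, 26],
 [-16, 26, 36]].
Its characteristic polynomial (trace, sum of principal 2x2 minors, determinant of M give the coefficients) is
  p(λ) = det(λ I - M) = λ^3 - 83λ^2 + 865λ - 400.
No integer candidate from the rational root theorem (±divisors of 400) is a root, so the roots are irrational. The cubic discriminant is Δ = 2163408325 > 0, so there are three distinct real roots. p(0) = -400 and p(1) = 383 have opposite signs, so a root lies in (0, 1); Newton's method refines it to λ ≈ 0.4849. p(11) = 403 and p(12) = -244 have opposite signs, so a root lies in (11, 12); Newton's method refines it to λ ≈ 11.6401. p(70) = -3550 and p(71) = 523 have opposite signs, so a root lies in (70, 71); Newton's method refines it to λ ≈ 70.8751. Check (Vieta): the three roots sum to 83, matching tr M = 83.
So the eigenvalues of A^T A are ≈ 0.4849, 11.6401, 70.8751 (all ≥ 0, as they must be for A^T A). The largest is λ_max ≈ 70.8751, hence ||A||_2 = sqrt(λ_max) ≈ 8.4187.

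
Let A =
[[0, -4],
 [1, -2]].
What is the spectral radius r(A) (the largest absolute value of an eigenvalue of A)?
r(A) = 2

The eigenvalues of A are the roots of its characteristic polynomial. With M = A (coefficients from the trace and determinant):
  p(λ) = det(λ I - M) = λ^2 + 2λ + 4.
For λ^2 + 2λ + 4 the discriminant is -12. It is negative, so the roots are the complex-conjugate pair λ = -1 ± (sqrt(12)/2) i ≈ -1 ± 1.7321i. For a conjugate pair the product of the roots equals the constant term, so |λ|^2 = 4 and |λ| = sqrt(4) = 2.
Thus the eigenvalues (to 4 decimals) are -1 ± 1.7321i (modulus 2). The spectral radius is the largest modulus: r(A) = 2. (Cross-check: r(A) ≤ ||A||_2 ≈ 4.4954; equality holds whenever A is normal, though it can also hold for some non-normal A.)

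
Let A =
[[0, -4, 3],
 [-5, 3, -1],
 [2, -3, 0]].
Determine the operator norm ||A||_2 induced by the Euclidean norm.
||A||_2 ≈ 7.5633 (= sqrt(largest eigenvalue of A^T A))

||A||_2 = sigma_max(A) = sqrt(lambda_max(A^T A)). Form the symmetric matrix M = A^T A =
[[29, -21, 5],
 [-21, 34, -15],
 [5, -15, 10]].
Its characteristic polynomial (trace, sum of principal 2x2 minors, determinant of M give the coefficients) is
  p(λ) = det(λ I - M) = λ^3 - 73λ^2 + 925λ - 1225.
No integer candidate from the rational root theorem (±divisors of 1225) is a root, so the roots are irrational. The cubic discriminant is Δ = 936039200 > 0, so there are three distinct real roots. p(1) = -372 and p(2) = 341 have opposite signs, so a root lies in (1, 2); Newton's method refines it to λ ≈ 1.4977. p(14) = 161 and p(15) = -400 have opposite signs, so a root lies in (14, 15); Newton's method refines it to λ ≈ 14.2981. p(57) = -484 and p(58) = 1965 have opposite signs, so a root lies in (57, 58); Newton's method refines it to λ ≈ 57.2042. Check (Vieta): the three roots sum to 73, matching tr M = 73.
So the eigenvalues of A^T A are ≈ 1.4977, 14.2981, 57.2042 (all ≥ 0, as they must be for A^T A). The largest is λ_max ≈ 57.2042, hence ||A||_2 = sqrt(λ_max) ≈ 7.5633.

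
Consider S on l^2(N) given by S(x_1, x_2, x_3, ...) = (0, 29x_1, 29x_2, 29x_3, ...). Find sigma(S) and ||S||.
sigma(S) = closed disk {z in C : |z| ≤ 29}; ||S|| = 29

Note S = 29·U where U is the unit right shift (U x)_k = x_{k-1} (with x_0 := 0); so ||S|| = 29||U|| and sigma(S) = 29·sigma(U). ||S x||^2 = sum_{k≥1} |29x_k|^2 = 841||x||^2, so ||S|| = 29 and sigma(S) ⊂ {|z| ≤ 29}. For any |lambda| < 29, the equation (S - lambda I) x = 0 forces x_1 = 0, then 29x_k = lambda x_{k+1} ⇒ x = 0, so S has no eigenvalues. But (S - lambda I) is not surjective for |lambda| < 29: solving (S - lambda I) x = e_1 would require x_n proportional to (lambda/29)^(-n), which is not in l^2. So every |lambda| < 29 lies in the residual spectrum. The boundary |lambda| = 29 is in the approximate point spectrum (the spectrum is closed). Hence sigma(S) is the closed disk of radius 29.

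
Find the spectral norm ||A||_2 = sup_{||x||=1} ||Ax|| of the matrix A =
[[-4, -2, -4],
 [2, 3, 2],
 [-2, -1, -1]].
||A||_2 ≈ 7.4835 (= sqrt(largest eigenvalue of A^T A))

||A||_2 = sigma_max(A) = sqrt(lambda_max(A^T A)). Form the symmetric matrix M = A^T A =
[[24, 16, 22],
 [16, 14, 15],
 [22, 15, 21]].
Its characteristic polynomial (trace, sum of principal 2x2 minors, determinant of M give the coefficients) is
  p(λ) = det(λ I - M) = λ^3 - 59λ^2 + 169λ - 64.
No integer candidate from the rational root theorem (±divisors of 64) is a root, so the roots are irrational. The cubic discriminant is Δ = 38912581 > 0, so there are three distinct real roots. p(0) = -64 and p(1) = 47 have opposite signs, so a root lies in (0, 1); Newton's method refines it to λ ≈ 0.4483. p(2) = 46 and p(3) = -61 have opposite signs, so a root lies in (2, 3); Newton's method refines it to λ ≈ 2.549. p(56) = -8 and p(57) = 3071 have opposite signs, so a root lies in (56, 57); Newton's method refines it to λ ≈ 56.0027. Check (Vieta): the three roots sum to 59, matching tr M = 59.
So the eigenvalues of A^T A are ≈ 0.4483, 2.549, 56.0027 (all ≥ 0, as they must be for A^T A). The largest is λ_max ≈ 56.0027, hence ||A||_2 = sqrt(λ_max) ≈ 7.4835.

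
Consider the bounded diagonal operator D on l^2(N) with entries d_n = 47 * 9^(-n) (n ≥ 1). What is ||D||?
||D|| = 47/9 (attained at n = 1)

For D diagonal, ||D|| = sup_n |d_n|. The sequence d_n = 47 * 9^(-n) is positive and strictly decreasing (ratio 9^(-1) < 1), so the supremum is d_1 = 47/9. Hence ||D|| = 47/9.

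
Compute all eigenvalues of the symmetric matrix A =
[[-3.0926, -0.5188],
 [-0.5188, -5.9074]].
sigma(A) ≈ {-6, -3}

A is real symmetric, so its spectrum consists of real eigenvalues. Expanding the characteristic polynomial of the displayed matrix gives
  det(λ I - A) = p(λ) = λ^2 + (9)λ + (18).
Solving p(λ) = 0 yields eigenvalues ≈ -6, -3. (A is shown rounded to 4 decimals, so these recover the underlying integer eigenvalues to within that precision.)
Verification: the trace of A = -9 equals the sum of eigenvalues -9, and det(A) ≈ 18.0001 matches the eigenvalue product 18.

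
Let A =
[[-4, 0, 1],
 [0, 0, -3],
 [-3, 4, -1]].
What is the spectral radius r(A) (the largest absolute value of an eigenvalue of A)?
r(A) ≈ 3.7065

The eigenvalues of A are the roots of its characteristic polynomial. With M = A (coefficients from the trace, the sum of principal 2x2 minors, and det A):
  p(λ) = det(λ I - M) = λ^3 + 5λ^2 + 19λ + 48.
No integer candidate from the rational root theorem (±divisors of 48) is a root, so the roots are irrational. The cubic discriminant is Δ = -22539 < 0, so there is one real root and a complex-conjugate pair. p(-4) = -12 and p(-3) = 9 have opposite signs, so a root lies in (-4, -3); Newton's method refines it to λ ≈ -3.494. Dividing out (λ - (-3.494)) leaves approximately λ^2 + 1.506λ + 13.738. For λ^2 + 1.506λ + 13.738 the discriminant is -52.6837. It is negative, so the remaining roots are the complex-conjugate pair λ ≈ -0.753 ± 3.6292i. Their product equals the constant term, so |λ|^2 ≈ 13.738 and |λ| ≈ 3.7065.
Thus the eigenvalues (to 4 decimals) are -3.494 (modulus 3.494); -0.753 ± 3.6292i (modulus 3.7065). The spectral radius is the largest modulus: r(A) ≈ 3.7065. (Cross-check: r(A) ≤ ||A||_2 ≈ 5.7804; equality holds whenever A is normal, though it can also hold for some non-normal A.)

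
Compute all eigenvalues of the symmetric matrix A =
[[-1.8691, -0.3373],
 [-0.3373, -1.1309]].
sigma(A) ≈ {-2, -1}

A is real symmetric, so its spectrum consists of real eigenvalues. Expanding the characteristic polynomial of the displayed matrix gives
  det(λ I - A) = p(λ) = λ^2 + (3)λ + (2).
Solving p(λ) = 0 yields eigenvalues ≈ -2, -1. (A is shown rounded to 4 decimals, so these recover the underlying integer eigenvalues to within that precision.)
Verification: the trace of A = -3 equals the sum of eigenvalues -3, and det(A) ≈ 2.0000 matches the eigenvalue product 2.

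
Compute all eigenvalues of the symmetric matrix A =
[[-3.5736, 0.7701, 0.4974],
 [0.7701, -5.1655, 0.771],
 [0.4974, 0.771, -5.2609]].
sigma(A) ≈ {-6, -5, -3}

A is real symmetric, so its spectrum consists of real eigenvalues. Expanding the characteristic polynomial of the displayed matrix gives
  det(λ I - A) = p(λ) = λ^3 + (14)λ^2 + (63)λ + (90).
Solving p(λ) = 0 yields eigenvalues ≈ -6, -5, -3. (A is shown rounded to 4 decimals, so these recover the underlying integer eigenvalues to within that precision.)
Verification: the trace of A = -14 equals the sum of eigenvalues -14, and det(A) ≈ -90.0003 matches the eigenvalue product -90.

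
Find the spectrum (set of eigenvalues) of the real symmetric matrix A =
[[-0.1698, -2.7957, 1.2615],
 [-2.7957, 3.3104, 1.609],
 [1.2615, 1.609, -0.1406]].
sigma(A) ≈ {-3, 1, 5}

A is real symmetric, so its spectrum consists of real eigenvalues. Expanding the characteristic polynomial of the displayed matrix gives
  det(λ I - A) = p(λ) = λ^3 + (-3)λ^2 + (-13)λ + (15).
Solving p(λ) = 0 yields eigenvalues ≈ -3, 1, 5. (A is shown rounded to 4 decimals, so these recover the underlying integer eigenvalues to within that precision.)
Verification: the trace of A = 3 equals the sum of eigenvalues 3, and det(A) ≈ -14.9997 matches the eigenvalue product -15.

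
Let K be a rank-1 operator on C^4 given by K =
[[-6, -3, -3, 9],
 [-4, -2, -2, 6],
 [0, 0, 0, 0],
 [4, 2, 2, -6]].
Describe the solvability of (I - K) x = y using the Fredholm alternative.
(I - K) is invertible (det(I - K) = 15 ≠ 0), so for every y in C^4 the equation (I - K) x = y has a unique solution.

K has rank 1, so it is an outer product K = u v^T: every row of K is a multiple of one row vector. Reading off the entries, u = (3, 2, 0, -2) and v = (-2, -1, -1, 3) (row i of K equals u_i·v^T). A rank-one matrix u v^T satisfies K u = u (v·u) and kills the (3)-dimensional subspace v^⊥, so its characteristic polynomial is lambda^3 (lambda - v·u) with v·u = tr K = -14. Hence the eigenvalues of I - K are 1 (multiplicity 3) and 1 - (-14) = 15, so det(I - K) = 15. (Direct check: I - K =
[[7, 3, 3, -9],
 [4, 3, 2, -6],
 [0, 0, 1, 0],
 [-4, -2, -2, 7]]
has determinant 15.) The finite-dimensional Fredholm alternative says: either (I - K) is invertible, or ker(I - K) ≠ {0} and then range(I - K) = ker((I - K)^*)^⊥, with dim ker(I - K) = dim ker((I - K)^*). Since det(I - K) ≠ 0, 1 is not an eigenvalue of K and ker(I - K) = {0}, so we are in the first case: for every y there is a unique x = (I - K)^(-1) y. Explicitly, by the Sherman–Morrison formula, (I - u v^T)^(-1) = I + u v^T/(1 - v·u), i.e. (I - K)^(-1) = I + K/(15).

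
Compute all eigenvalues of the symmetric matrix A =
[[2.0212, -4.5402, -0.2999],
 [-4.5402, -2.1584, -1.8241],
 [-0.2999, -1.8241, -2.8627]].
sigma(A) ≈ {-6, -2, 5}

A is real symmetric, so its spectrum consists of real eigenvalues. Expanding the characteristic polynomial of the displayed matrix gives
  det(λ I - A) = p(λ) = λ^3 + (3)λ^2 + (-28)λ + (-60).
Solving p(λ) = 0 yields eigenvalues ≈ -6, -2, 5. (A is shown rounded to 4 decimals, so these recover the underlying integer eigenvalues to within that precision.)
Verification: the trace of A = -3 equals the sum of eigenvalues -3, and det(A) ≈ 60.0002 matches the eigenvalue product 60.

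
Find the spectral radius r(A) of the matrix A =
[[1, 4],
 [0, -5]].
r(A) = 5

The eigenvalues of A are the roots of its characteristic polynomial. With M = A (coefficients from the trace and determinant):
  p(λ) = det(λ I - M) = λ^2 + 4λ - 5.
For λ^2 + 4λ - 5 the discriminant is 36. It is a perfect square (6^2), so the roots are rational: λ = (-4 ± 6)/2 = 1, -5.
Thus the eigenvalues (to 4 decimals) are 1 (modulus 1); -5 (modulus 5). The spectral radius is the largest modulus: r(A) = 5. (Cross-check: r(A) ≤ ||A||_2 ≈ 6.434; equality holds whenever A is normal, though it can also hold for some non-normal A.)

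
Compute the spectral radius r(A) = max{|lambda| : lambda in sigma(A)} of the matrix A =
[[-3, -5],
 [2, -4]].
r(A) = sqrt(22) ≈ 4.6904

The eigenvalues of A are the roots of its characteristic polynomial. With M = A (coefficients from the trace and determinant):
  p(λ) = det(λ I - M) = λ^2 + 7λ + 22.
For λ^2 + 7λ + 22 the discriminant is -39. It is negative, so the roots are the complex-conjugate pair λ = -7/2 ± (sqrt(39)/2) i ≈ -3.5 ± 3.1225i. For a conjugate pair the product of the roots equals the constant term, so |λ|^2 = 22 and |λ| = sqrt(22) ≈ 4.6904.
Thus the eigenvalues (to 4 decimals) are -3.5 ± 3.1225i (modulus 4.6904). The spectral radius is the largest modulus: r(A) = sqrt(22) ≈ 4.6904. (Cross-check: r(A) ≤ ||A||_2 ≈ 6.5309; equality holds whenever A is normal, though it can also hold for some non-normal A.)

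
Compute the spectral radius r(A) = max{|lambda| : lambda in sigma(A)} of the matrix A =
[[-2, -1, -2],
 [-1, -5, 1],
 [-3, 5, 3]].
r(A) ≈ 5.5462

The eigenvalues of A are the roots of its characteristic polynomial. With M = A (coefficients from the trace, the sum of principal 2x2 minors, and det A):
  p(λ) = det(λ I - M) = λ^3 + 4λ^2 - 23λ - 80.
No integer candidate from the rational root theorem (±divisors of 80) is a root, so the roots are irrational. The cubic discriminant is Δ = 37292 > 0, so there are three distinct real roots. p(-6) = -14 and p(-5) = 10 have opposite signs, so a root lies in (-6, -5); Newton's method refines it to λ ≈ -5.5462. p(-4) = 12 and p(-3) = -2 have opposite signs, so a root lies in (-4, -3); Newton's method refines it to λ ≈ -3.1027. p(4) = -44 and p(5) = 30 have opposite signs, so a root lies in (4, 5); Newton's method refines it to λ ≈ 4.6489. Check (Vieta): the three roots sum to -4, matching tr M = -4.
Thus the eigenvalues (to 4 decimals) are -5.5462 (modulus 5.5462); -3.1027 (modulus 3.1027); 4.6489 (modulus 4.6489). The spectral radius is the largest modulus: r(A) ≈ 5.5462. (Cross-check: r(A) ≤ ||A||_2 ≈ 7.525; equality holds whenever A is normal, though it can also hold for some non-normal A.)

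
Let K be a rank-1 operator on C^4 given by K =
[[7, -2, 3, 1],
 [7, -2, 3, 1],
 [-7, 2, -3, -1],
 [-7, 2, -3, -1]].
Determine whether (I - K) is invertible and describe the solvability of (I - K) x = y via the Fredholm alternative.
(I - K) is singular (det(I - K) = 0, i.e. 1 ∈ sigma(K)). (I - K) x = y is solvable iff y ⊥ ker((I - K)^*) = span{(7, -2, 3, 1)}, i.e. iff 7y_1 - 2y_2 + 3y_3 + y_4 = 0. When solvable, the solutions are x = y + c·(1, 1, -1, -1), c arbitrary (ker(I - K) = span{(1, 1, -1, -1)}, dimension 1).

K has rank 1, so it is an outer product K = u v^T: every row of K is a multiple of one row vector. Reading off the entries, u = (1, 1, -1, -1) and v = (7, -2, 3, 1) (row i of K equals u_i·v^T). A rank-one matrix u v^T satisfies K u = u (v·u) and kills the (3)-dimensional subspace v^⊥, so its characteristic polynomial is lambda^3 (lambda - v·u) with v·u = tr K = 1. Hence the eigenvalues of I - K are 1 (multiplicity 3) and 1 - (1) = 0, so det(I - K) = 0. (Direct check: I - K =
[[-6, 2, -3, -1],
 [-7, 3, -3, -1],
 [7, -2, 4, 1],
 [7, -2, 3, 2]]
has determinant 0.) So 1 is an eigenvalue of K and (I - K) is not invertible. The finite-dimensional Fredholm alternative says: either (I - K) is invertible, or ker(I - K) ≠ {0} and then range(I - K) = ker((I - K)^*)^⊥, with dim ker(I - K) = dim ker((I - K)^*). We are in the second case, so we need both kernels. Kernel of I - K: (I - K) u = u - u (v·u) = u - u = 0, so ker(I - K) = span{u} = span{(1, 1, -1, -1)} (it is exactly 1-dimensional because rank(I - K) = 3). Kernel of the adjoint: K is real, so (I - K)^* = I - K^T = I - v u^T, and (I - v u^T) v = v - v (u·v) = 0; hence ker((I - K)^*) = span{v} = span{(7, -2, 3, 1)}. Therefore (I - K) x = y is solvable iff <y, v> = 0, i.e. iff 7y_1 - 2y_2 + 3y_3 + y_4 = 0. When this holds, K y = u (v·y) = 0, so (I - K) y = y and x = y is a particular solution; the full solution set is the line x = y + c·u = y + c·(1, 1, -1, -1), c ∈ C.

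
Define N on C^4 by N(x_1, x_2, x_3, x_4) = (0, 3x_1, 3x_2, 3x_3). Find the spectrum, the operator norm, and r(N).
sigma(N) = {0}; ||N|| = 3; r(N) = 0. (N is nilpotent with N^4 = 0.)

On C^4, N is a strictly lower-triangular matrix with 3 on the subdiagonal and zeros elsewhere, so its characteristic polynomial is lambda^4 and every eigenvalue is 0: sigma(N) = {0}. For the operator norm, N e_i = 3e_{i+1} for i = 1, ..., 3 and N e_4 = 0, so the singular values of N are 3 (with multiplicity 3) and 0; hence ||N|| = 3. The spectral radius r(N) = max|lambda| = 0. Note ||N|| > r(N) — characteristic of non-normal nilpotent operators. Indeed N^4 = 0.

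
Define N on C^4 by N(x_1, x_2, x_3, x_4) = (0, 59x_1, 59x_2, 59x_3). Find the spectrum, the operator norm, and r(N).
sigma(N) = {0}; ||N|| = 59; r(N) = 0. (N is nilpotent with N^4 = 0.)

On C^4, N is a strictly lower-triangular matrix with 59 on the subdiagonal and zeros elsewhere, so its characteristic polynomial is lambda^4 and every eigenvalue is 0: sigma(N) = {0}. For the operator norm, N e_i = 59e_{i+1} for i = 1, ..., 3 and N e_4 = 0, so the singular values of N are 59 (with multiplicity 3) and 0; hence ||N|| = 59. The spectral radius r(N) = max|lambda| = 0. Note ||N|| > r(N) — characteristic of non-normal nilpotent operators. Indeed N^4 = 0.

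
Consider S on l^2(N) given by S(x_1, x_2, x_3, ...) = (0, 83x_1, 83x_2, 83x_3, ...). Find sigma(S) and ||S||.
sigma(S) = closed disk {z in C : |z| ≤ 83}; ||S|| = 83

Note S = 83·U where U is the unit right shift (U x)_k = x_{k-1} (with x_0 := 0); so ||S|| = 83||U|| and sigma(S) = 83·sigma(U). ||S x||^2 = sum_{k≥1} |83x_k|^2 = 6889||x||^2, so ||S|| = 83 and sigma(S) ⊂ {|z| ≤ 83}. For any |lambda| < 83, the equation (S - lambda I) x = 0 forces x_1 = 0, then 83x_k = lambda x_{k+1} ⇒ x = 0, so S has no eigenvalues. But (S - lambda I) is not surjective for |lambda| < 83: solving (S - lambda I) x = e_1 would require x_n proportional to (lambda/83)^(-n), which is not in l^2. So every |lambda| < 83 lies in the residual spectrum. The boundary |lambda| = 83 is in the approximate point spectrum (the spectrum is closed). Hence sigma(S) is the closed disk of radius 83.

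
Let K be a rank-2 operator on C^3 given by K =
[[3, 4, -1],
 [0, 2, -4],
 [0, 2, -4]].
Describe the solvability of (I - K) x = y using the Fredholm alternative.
(I - K) is invertible (det(I - K) = -6 ≠ 0), so for every y in C^3 the equation (I - K) x = y has a unique solution.

K has rank 2 and factors as K = U V^T = u1 v1^T + u2 v2^T with u1 = (-1, 0, 0), v1 = (-3, -2, -3), u2 = (2, 2, 2), v2 = (0, 1, -2) (multiplying out reproduces the displayed K). The nonzero eigenvalues of U V^T coincide with those of the 2 x 2 matrix G = V^T U = [[v1·u1, v1·u2], [v2·u1, v2·u2]] = [[3, -16], [0, -2]], and by the Sylvester determinant identity det(I_3 - U V^T) = det(I_2 - V^T U) = det([[-2, 16], [0, 3]]) = (-2)(3) - (16)(0) = -6. (Direct check: I - K =
[[-2, -4, 1],
 [0, -1, 4],
 [0, -2, 5]]
has determinant -6.) The finite-dimensional Fredholm alternative says: either (I - K) is invertible, or ker(I - K) ≠ {0} and then range(I - K) = ker((I - K)^*)^⊥, with dim ker(I - K) = dim ker((I - K)^*). Since det(I - K) ≠ 0, 1 is not an eigenvalue of K and ker(I - K) = {0}, so we are in the first case: for every y there is a unique x = (I - K)^(-1) y. (Explicitly, by the Woodbury identity, (I - U V^T)^(-1) = I + U (I_2 - G)^(-1) V^T.)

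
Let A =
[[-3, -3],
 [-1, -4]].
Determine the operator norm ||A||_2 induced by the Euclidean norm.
||A||_2 = sqrt((35 + sqrt(901))/2) ≈ 5.7016 (= sqrt(largest eigenvalue of A^T A))

||A||_2 = sigma_max(A) = sqrt(lambda_max(A^T A)). Form the symmetric matrix M = A^T A =
[[10, 13],
 [13, 25]].
Its characteristic polynomial (trace, determinant of M give the coefficients) is
  p(λ) = det(λ I - M) = λ^2 - 35λ + 81.
For λ^2 - 35λ + 81 the discriminant is 901. It is nonnegative but not a perfect square, so the roots are real and irrational: λ = (35 ± sqrt(901))/2 ≈ 32.5083, 2.4917.
So the eigenvalues of A^T A are ≈ 2.4917, 32.5083 (all ≥ 0, as they must be for A^T A). The largest is λ_max = (35 + sqrt(901))/2 ≈ 32.5083, hence ||A||_2 = sqrt(λ_max) = sqrt((35 + sqrt(901))/2) ≈ 5.7016.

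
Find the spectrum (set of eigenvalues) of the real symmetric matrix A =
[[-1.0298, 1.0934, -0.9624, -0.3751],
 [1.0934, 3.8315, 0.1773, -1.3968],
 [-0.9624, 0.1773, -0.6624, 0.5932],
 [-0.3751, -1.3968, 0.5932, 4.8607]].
sigma(A) ≈ {-2, 0, 3, 6}

A is real symmetric, so its spectrum consists of real eigenvalues. Expanding the characteristic polynomial of the displayed matrix gives
  det(λ I - A) = p(λ) = λ^4 + (-7)λ^3 + (0)λ^2 + (36)λ + (0).
Solving p(λ) = 0 yields eigenvalues ≈ -2, 0, 3, 6. (A is shown rounded to 4 decimals, so these recover the underlying integer eigenvalues to within that precision.)
Verification: the trace of A = 7 equals the sum of eigenvalues 7, and det(A) ≈ 0.0000 matches the eigenvalue product 0.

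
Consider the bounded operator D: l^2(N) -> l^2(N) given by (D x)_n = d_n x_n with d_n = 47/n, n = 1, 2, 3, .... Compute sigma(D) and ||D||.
sigma(D) = {47/n : n ≥ 1} ∪ {0}; ||D|| = 47

A bounded diagonal operator on l^2 with diagonal entries d_n has spectrum equal to the closure of {d_n : n ≥ 1}: every d_n is an eigenvalue (with eigenvector e_n), so {d_n} ⊂ sigma(D); the spectrum is closed, so its closure is too; and for lambda not in the closure, (D - lambda I) has bounded inverse (the diagonal entries 1/(d_n - lambda) are bounded). For our sequence d_n = 47/n, n = 1, 2, 3, ...:
  - {d_n} = {47/n : n ≥ 1}; the only limit point is 0
  - closure = {47/n : n ≥ 1} ∪ {0}
For the norm: a diagonal operator has ||D|| = sup_n |d_n|. Here d_n = 47/n is positive and decreasing, so sup_n |d_n| = d_1 = 47. So ||D|| = 47.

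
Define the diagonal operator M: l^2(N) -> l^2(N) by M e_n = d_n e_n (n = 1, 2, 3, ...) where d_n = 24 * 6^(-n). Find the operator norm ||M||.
||M|| = 4 (attained at n = 1)

For M diagonal, ||M|| = sup_n |d_n|. The sequence d_n = 24 * 6^(-n) is positive and strictly decreasing (ratio 6^(-1) < 1), so the supremum is d_1 = 24/6 = 4. Hence ||M|| = 4.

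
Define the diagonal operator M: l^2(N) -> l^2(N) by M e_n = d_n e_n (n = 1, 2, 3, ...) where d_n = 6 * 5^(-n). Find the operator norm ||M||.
||M|| = 6/5 (attained at n = 1)

For M diagonal, ||M|| = sup_n |d_n|. The sequence d_n = 6 * 5^(-n) is positive and strictly decreasing (ratio 5^(-1) < 1), so the supremum is d_1 = 6/5. Hence ||M|| = 6/5.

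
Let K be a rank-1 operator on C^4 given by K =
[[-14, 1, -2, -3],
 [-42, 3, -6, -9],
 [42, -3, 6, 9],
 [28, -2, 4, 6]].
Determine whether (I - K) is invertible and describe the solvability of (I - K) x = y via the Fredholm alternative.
(I - K) is singular (det(I - K) = 0, i.e. 1 ∈ sigma(K)). (I - K) x = y is solvable iff y ⊥ ker((I - K)^*) = span{(-14, 1, -2, -3)}, i.e. iff -14y_1 + y_2 - 2y_3 - 3y_4 = 0. When solvable, the solutions are x = y + c·(1, 3, -3, -2), c arbitrary (ker(I - K) = span{(1, 3, -3, -2)}, dimension 1).

K has rank 1, so it is an outer product K = u v^T: every row of K is a multiple of one row vector. Reading off the entries, u = (1, 3, -3, -2) and v = (-14, 1, -2, -3) (row i of K equals u_i·v^T). A rank-one matrix u v^T satisfies K u = u (v·u) and kills the (3)-dimensional subspace v^⊥, so its characteristic polynomial is lambda^3 (lambda - v·u) with v·u = tr K = 1. Hence the eigenvalues of I - K are 1 (multiplicity 3) and 1 - (1) = 0, so det(I - K) = 0. (Direct check: I - K =
[[15, -1, 2, 3],
 [42, -2, 6, 9],
 [-42, 3, -5, -9],
 [-28, 2, -4, -5]]
has determinant 0.) So 1 is an eigenvalue of K and (I - K) is not invertible. The finite-dimensional Fredholm alternative says: either (I - K) is invertible, or ker(I - K) ≠ {0} and then range(I - K) = ker((I - K)^*)^⊥, with dim ker(I - K) = dim ker((I - K)^*). We are in the second case, so we need both kernels. Kernel of I - K: (I - K) u = u - u (v·u) = u - u = 0, so ker(I - K) = span{u} = span{(1, 3, -3, -2)} (it is exactly 1-dimensional because rank(I - K) = 3). Kernel of the adjoint: K is real, so (I - K)^* = I - K^T = I - v u^T, and (I - v u^T) v = v - v (u·v) = 0; hence ker((I - K)^*) = span{v} = span{(-14, 1, -2, -3)}. Therefore (I - K) x = y is solvable iff <y, v> = 0, i.e. iff -14y_1 + y_2 - 2y_3 - 3y_4 = 0. When this holds, K y = u (v·y) = 0, so (I - K) y = y and x = y is a particular solution; the full solution set is the line x = y + c·u = y + c·(1, 3, -3, -2), c ∈ C.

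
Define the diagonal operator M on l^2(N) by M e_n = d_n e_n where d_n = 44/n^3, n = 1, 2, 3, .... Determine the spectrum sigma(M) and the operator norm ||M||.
sigma(M) = {44/n^3 : n ≥ 1} ∪ {0}; ||M|| = 44

A bounded diagonal operator on l^2 with diagonal entries d_n has spectrum equal to the closure of {d_n : n ≥ 1}: every d_n is an eigenvalue (with eigenvector e_n), so {d_n} ⊂ sigma(M); the spectrum is closed, so its closure is too; and for lambda not in the closure, (M - lambda I) has bounded inverse (the diagonal entries 1/(d_n - lambda) are bounded). For our sequence d_n = 44/n^3, n = 1, 2, 3, ...:
  - {d_n} = {44/n^3 : n ≥ 1}; the only limit point is 0
  - closure = {44/n^3 : n ≥ 1} ∪ {0}
For the norm: a diagonal operator has ||M|| = sup_n |d_n|. Here d_n = 44/n^3 is positive and decreasing, so sup_n |d_n| = d_1 = 44. So ||M|| = 44.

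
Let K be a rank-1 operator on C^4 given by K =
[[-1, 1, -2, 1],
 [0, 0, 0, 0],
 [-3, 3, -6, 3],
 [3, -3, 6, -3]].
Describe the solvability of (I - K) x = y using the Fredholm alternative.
(I - K) is invertible (det(I - K) = 11 ≠ 0), so for every y in C^4 the equation (I - K) x = y has a unique solution.

K has rank 1, so it is an outer product K = u v^T: every row of K is a multiple of one row vector. Reading off the entries, u = (-1, 0, -3, 3) and v = (1, -1, 2, -1) (row i of K equals u_i·v^T). A rank-one matrix u v^T satisfies K u = u (v·u) and kills the (3)-dimensional subspace v^⊥, so its characteristic polynomial is lambda^3 (lambda - v·u) with v·u = tr K = -10. Hence the eigenvalues of I - K are 1 (multiplicity 3) and 1 - (-10) = 11, so det(I - K) = 11. (Direct check: I - K =
[[2, -1, 2, -1],
 [0, 1, 0, 0],
 [3, -3, 7, -3],
 [-3, 3, -6, 4]]
has determinant 11.) The finite-dimensional Fredholm alternative says: either (I - K) is invertible, or ker(I - K) ≠ {0} and then range(I - K) = ker((I - K)^*)^⊥, with dim ker(I - K) = dim ker((I - K)^*). Since det(I - K) ≠ 0, 1 is not an eigenvalue of K and ker(I - K) = {0}, so we are in the first case: for every y there is a unique x = (I - K)^(-1) y. Explicitly, by the Sherman–Morrison formula, (I - u v^T)^(-1) = I + u v^T/(1 - v·u), i.e. (I - K)^(-1) = I + K/(11).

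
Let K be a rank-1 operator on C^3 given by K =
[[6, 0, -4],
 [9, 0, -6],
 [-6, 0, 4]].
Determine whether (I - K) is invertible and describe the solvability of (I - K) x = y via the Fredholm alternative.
(I - K) is invertible (det(I - K) = -9 ≠ 0), so for every y in C^3 the equation (I - K) x = y has a unique solution.

K has rank 1, so it is an outer product K = u v^T: every row of K is a multiple of one row vector. Reading off the entries, u = (-2, -3, 2) and v = (-3, 0, 2) (row i of K equals u_i·v^T). A rank-one matrix u v^T satisfies K u = u (v·u) and kills the (2)-dimensional subspace v^⊥, so its characteristic polynomial is lambda^2 (lambda - v·u) with v·u = tr K = 10. Hence the eigenvalues of I - K are 1 (multiplicity 2) and 1 - (10) = -9, so det(I - K) = -9. (Direct check: I - K =
[[-5, 0, 4],
 [-9, 1, 6],
 [6, 0, -3]]
has determinant -9.) The finite-dimensional Fredholm alternative says: either (I - K) is invertible, or ker(I - K) ≠ {0} and then range(I - K) = ker((I - K)^*)^⊥, with dim ker(I - K) = dim ker((I - K)^*). Since det(I - K) ≠ 0, 1 is not an eigenvalue of K and ker(I - K) = {0}, so we are in the first case: for every y there is a unique x = (I - K)^(-1) y. Explicitly, by the Sherman–Morrison formula, (I - u v^T)^(-1) = I + u v^T/(1 - v·u), i.e. (I - K)^(-1) = I + K/(-9).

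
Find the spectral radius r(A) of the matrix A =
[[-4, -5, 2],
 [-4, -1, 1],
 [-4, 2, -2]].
r(A) = 6

The eigenvalues of A are the roots of its characteristic polynomial. With M = A (coefficients from the trace, the sum of principal 2x2 minors, and det A):
  p(λ) = det(λ I - M) = λ^3 + 7λ^2 - 36.
By the rational root theorem any rational root is an integer divisor of 36. Testing λ = -6: p(-6) = -216 + 252 + 0 - 36 = 0, so λ = -6 is a root. Dividing out (λ + 6) leaves p(λ) = (λ + 6)(λ^2 + λ - 6). For λ^2 + λ - 6 the discriminant is 25. It is a perfect square (5^2), so the roots are rational: λ = (-1 ± 5)/2 = 2, -3.
Thus the eigenvalues (to 4 decimals) are 2 (modulus 2); -3 (modulus 3); -6 (modulus 6). The spectral radius is the largest modulus: r(A) = 6. (Cross-check: r(A) ≤ ||A||_2 ≈ 7.7394; equality holds whenever A is normal, though it can also hold for some non-normal A.)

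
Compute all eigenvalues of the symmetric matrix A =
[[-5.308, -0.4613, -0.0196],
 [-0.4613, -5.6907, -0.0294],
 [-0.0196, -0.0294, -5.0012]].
sigma(A) ≈ {-6, -5} (-5 with multiplicity 2)

A is real symmetric, so its spectrum consists of real eigenvalues. Expanding the characteristic polynomial of the displayed matrix gives
  det(λ I - A) = p(λ) = λ^3 + (16)λ^2 + (84.9989)λ + (149.9969).
Solving p(λ) = 0 yields eigenvalues ≈ -6, -5, -5. (A is shown rounded to 4 decimals, so these recover the underlying integer eigenvalues to within that precision.)
Verification: the trace of A = -16 equals the sum of eigenvalues -16, and det(A) ≈ -149.9969 matches the eigenvalue product -150.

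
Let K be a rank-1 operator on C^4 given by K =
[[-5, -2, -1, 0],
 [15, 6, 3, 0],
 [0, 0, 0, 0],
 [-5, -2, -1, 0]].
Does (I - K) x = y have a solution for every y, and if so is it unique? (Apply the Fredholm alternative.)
(I - K) is singular (det(I - K) = 0, i.e. 1 ∈ sigma(K)). (I - K) x = y is solvable iff y ⊥ ker((I - K)^*) = span{(-5, -2, -1, 0)}, i.e. iff -5y_1 - 2y_2 - y_3 = 0. When solvable, the solutions are x = y + c·(1, -3, 0, 1), c arbitrary (ker(I - K) = span{(1, -3, 0, 1)}, dimension 1).

K has rank 1, so it is an outer product K = u v^T: every row of K is a multiple of one row vector. Reading off the entries, u = (1, -3, 0, 1) and v = (-5, -2, -1, 0) (row i of K equals u_i·v^T). A rank-one matrix u v^T satisfies K u = u (v·u) and kills the (3)-dimensional subspace v^⊥, so its characteristic polynomial is lambda^3 (lambda - v·u) with v·u = tr K = 1. Hence the eigenvalues of I - K are 1 (multiplicity 3) and 1 - (1) = 0, so det(I - K) = 0. (Direct check: I - K =
[[6, 2, 1, 0],
 [-15, -5, -3, 0],
 [0, 0, 1, 0],
 [5, 2, 1, 1]]
has determinant 0.) So 1 is an eigenvalue of K and (I - K) is not invertible. The finite-dimensional Fredholm alternative says: either (I - K) is invertible, or ker(I - K) ≠ {0} and then range(I - K) = ker((I - K)^*)^⊥, with dim ker(I - K) = dim ker((I - K)^*). We are in the second case, so we need both kernels. Kernel of I - K: (I - K) u = u - u (v·u) = u - u = 0, so ker(I - K) = span{u} = span{(1, -3, 0, 1)} (it is exactly 1-dimensional because rank(I - K) = 3). Kernel of the adjoint: K is real, so (I - K)^* = I - K^T = I - v u^T, and (I - v u^T) v = v - v (u·v) = 0; hence ker((I - K)^*) = span{v} = span{(-5, -2, -1, 0)}. Therefore (I - K) x = y is solvable iff <y, v> = 0, i.e. iff -5y_1 - 2y_2 - y_3 = 0. When this holds, K y = u (v·y) = 0, so (I - K) y = y and x = y is a particular solution; the full solution set is the line x = y + c·u = y + c·(1, -3, 0, 1), c ∈ C.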